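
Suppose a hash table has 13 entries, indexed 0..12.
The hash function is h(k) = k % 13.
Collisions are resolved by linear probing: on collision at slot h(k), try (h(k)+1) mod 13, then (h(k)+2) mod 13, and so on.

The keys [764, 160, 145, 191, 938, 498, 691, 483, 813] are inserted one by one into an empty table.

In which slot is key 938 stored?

764 hashes to 10; slot 10 is free -> place at 10.
160 hashes to 4; slot 4 is free -> place at 4.
145 hashes to 2; slot 2 is free -> place at 2.
191 hashes to 9; slot 9 is free -> place at 9.
938 hashes to 2; 2 taken -> place at 3.
498 hashes to 4; 4 taken -> place at 5.
691 hashes to 2; 2,3,4,5 taken -> place at 6.
483 hashes to 2; 2,3,4,5,6 taken -> place at 7.
813 hashes to 7; 7 taken -> place at 8.
Table: [-, -, 145, 938, 160, 498, 691, 483, 813, 191, 764, -, -]

3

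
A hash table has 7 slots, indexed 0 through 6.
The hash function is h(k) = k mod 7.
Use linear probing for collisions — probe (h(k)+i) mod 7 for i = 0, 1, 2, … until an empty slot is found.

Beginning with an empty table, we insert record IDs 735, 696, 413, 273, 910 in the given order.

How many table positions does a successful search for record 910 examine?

Insert 735: h=0, slot 0 empty => index 0.
Insert 696: h=3, slot 3 empty => index 3.
Insert 413: h=0, slot 0 occupied => index 1.
Insert 273: h=0, slots 0,1 occupied => index 2.
Insert 910: h=0, slots 0,1,2,3 occupied => index 4.
Table: [735, 413, 273, 696, 910, ., .]
Lookup 910: h=0, probe 0,1,2,3,4 → found at 4.

5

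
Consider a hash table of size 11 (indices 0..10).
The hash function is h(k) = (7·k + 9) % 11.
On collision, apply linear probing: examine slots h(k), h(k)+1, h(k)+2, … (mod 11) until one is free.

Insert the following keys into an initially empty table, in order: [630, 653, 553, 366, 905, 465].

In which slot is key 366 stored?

630 hashes to 8; slot 8 is free → place at 8.
653 hashes to 4; slot 4 is free → place at 4.
553 hashes to 8; 8 taken → place at 9.
366 hashes to 8; 8,9 taken → place at 10.
905 hashes to 8; 8,9,10 taken → place at 0.
465 hashes to 8; 8,9,10,0 taken → place at 1.
Table: [905, 465, -, -, 653, -, -, -, 630, 553, 366]

10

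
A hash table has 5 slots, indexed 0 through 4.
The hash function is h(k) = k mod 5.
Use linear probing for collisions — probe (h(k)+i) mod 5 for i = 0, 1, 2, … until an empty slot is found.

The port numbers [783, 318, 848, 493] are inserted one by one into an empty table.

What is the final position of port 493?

Insert 783: h=3, slot 3 empty -> index 3.
Insert 318: h=3, slot 3 occupied -> index 4.
Insert 848: h=3, slots 3,4 occupied -> index 0.
Insert 493: h=3, slots 3,4,0 occupied -> index 1.
Table: [848, 493, ., 783, 318]

1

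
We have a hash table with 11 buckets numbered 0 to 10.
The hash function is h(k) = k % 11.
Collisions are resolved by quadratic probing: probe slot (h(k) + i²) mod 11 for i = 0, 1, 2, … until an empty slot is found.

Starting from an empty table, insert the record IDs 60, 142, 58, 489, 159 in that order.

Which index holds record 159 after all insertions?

Insert 60: h=5, slot 5 empty => index 5.
Insert 142: h=10, slot 10 empty => index 10.
Insert 58: h=3, slot 3 empty => index 3.
Insert 489: h=5, slot 5 occupied => index 6.
Insert 159: h=5, slots 5,6 occupied => index 9.
Table: [., ., ., 58, ., 60, 489, ., ., 159, 142]

9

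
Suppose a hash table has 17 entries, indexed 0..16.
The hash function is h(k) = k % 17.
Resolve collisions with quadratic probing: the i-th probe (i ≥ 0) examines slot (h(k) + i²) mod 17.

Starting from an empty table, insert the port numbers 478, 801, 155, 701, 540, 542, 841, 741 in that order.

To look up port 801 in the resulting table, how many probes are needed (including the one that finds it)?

2

478: h=2 -> slot 2
801: h=2, probe 2,3 -> slot 3
155: h=2, probe 2,3,6 -> slot 6
701: h=4 -> slot 4
540: h=13 -> slot 13
542: h=15 -> slot 15
841: h=8 -> slot 8
741: h=10 -> slot 10
Table: [—, —, 478, 801, 701, —, 155, —, 841, —, 741, —, —, 540, —, 542, —]
Lookup 801: h=2, probe 2,3 → found at 3.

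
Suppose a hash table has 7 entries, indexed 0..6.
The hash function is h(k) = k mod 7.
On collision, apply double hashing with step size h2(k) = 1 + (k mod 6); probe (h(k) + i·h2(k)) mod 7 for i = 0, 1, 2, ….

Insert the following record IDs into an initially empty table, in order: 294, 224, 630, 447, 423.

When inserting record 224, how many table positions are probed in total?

2

294 hashes to 0; slot 0 is free -> place at 0.
224 hashes to 0, h2=3; 0 taken -> place at 3.
630 hashes to 0, h2=1; 0 taken -> place at 1.
447 hashes to 6; slot 6 is free -> place at 6.
423 hashes to 3, h2=4; 3,0 taken -> place at 4.
Table: [294, 630, —, 224, 423, —, 447]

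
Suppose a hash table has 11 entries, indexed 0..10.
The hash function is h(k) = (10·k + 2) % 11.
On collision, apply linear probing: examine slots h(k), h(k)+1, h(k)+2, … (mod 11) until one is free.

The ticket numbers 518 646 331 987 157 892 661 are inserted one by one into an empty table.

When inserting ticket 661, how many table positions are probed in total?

4

518: h=1 → slot 1
646: h=5 → slot 5
331: h=1, probe 1,2 → slot 2
987: h=5, probe 5,6 → slot 6
157: h=10 → slot 10
892: h=1, probe 1,2,3 → slot 3
661: h=1, probe 1,2,3,4 → slot 4
Table: [-, 518, 331, 892, 661, 646, 987, -, -, -, 157]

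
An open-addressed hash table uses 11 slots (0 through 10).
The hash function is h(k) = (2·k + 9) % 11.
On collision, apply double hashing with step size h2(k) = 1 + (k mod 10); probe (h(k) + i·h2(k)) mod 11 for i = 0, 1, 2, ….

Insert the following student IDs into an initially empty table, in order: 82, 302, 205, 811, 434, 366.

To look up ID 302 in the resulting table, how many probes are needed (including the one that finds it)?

82: h=8 => slot 8
302: h=8, h2=3, probe 8,0 => slot 0
205: h=1 => slot 1
811: h=3 => slot 3
434: h=8, h2=5, probe 8,2 => slot 2
366: h=4 => slot 4
Table: [302, 205, 434, 811, 366, —, —, —, 82, —, —]
Lookup 302: h=8, h2=3, probe 8,0 → found at 0.

2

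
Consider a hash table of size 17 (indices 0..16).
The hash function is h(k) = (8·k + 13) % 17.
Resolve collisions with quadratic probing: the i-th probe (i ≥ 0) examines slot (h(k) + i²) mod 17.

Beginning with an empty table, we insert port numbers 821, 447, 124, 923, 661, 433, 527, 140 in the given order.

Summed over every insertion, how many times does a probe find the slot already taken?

7

Insert 821: h=2, slot 2 empty => index 2.
Insert 447: h=2, slot 2 occupied => index 3.
Insert 124: h=2, slots 2,3 occupied => index 6.
Insert 923: h=2, slots 2,3,6 occupied => index 11.
Insert 661: h=14, slot 14 empty => index 14.
Insert 433: h=9, slot 9 empty => index 9.
Insert 527: h=13, slot 13 empty => index 13.
Insert 140: h=11, slot 11 occupied => index 12.
Table: [-, -, 821, 447, -, -, 124, -, -, 433, -, 923, 140, 527, 661, -, -]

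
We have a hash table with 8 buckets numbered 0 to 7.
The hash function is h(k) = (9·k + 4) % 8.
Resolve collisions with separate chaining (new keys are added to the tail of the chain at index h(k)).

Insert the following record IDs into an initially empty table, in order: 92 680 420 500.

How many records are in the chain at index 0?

Insert 92: h=0, bucket 0 empty → new chain.
Insert 680: h=4, bucket 4 empty → new chain.
Insert 420: h=0, bucket 0 nonempty → append to chain.
Insert 500: h=0, bucket 0 nonempty → append to chain.
Final buckets:
0: 92 -> 420 -> 500
1: ∅
2: ∅
3: ∅
4: 680
5: ∅
6: ∅
7: ∅

3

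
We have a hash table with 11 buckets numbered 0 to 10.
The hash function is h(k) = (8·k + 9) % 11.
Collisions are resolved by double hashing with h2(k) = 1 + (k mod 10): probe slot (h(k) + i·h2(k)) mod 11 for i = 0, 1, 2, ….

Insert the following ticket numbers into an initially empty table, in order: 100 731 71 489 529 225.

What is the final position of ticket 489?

Insert 100: h=6, slot 6 empty -> index 6.
Insert 731: h=5, slot 5 empty -> index 5.
Insert 71: h=5, h2=2, slot 5 occupied -> index 7.
Insert 489: h=5, h2=10, slot 5 occupied -> index 4.
Insert 529: h=6, h2=10, slots 6,5,4 occupied -> index 3.
Insert 225: h=5, h2=6, slot 5 occupied -> index 0.
Table: [225, _, _, 529, 489, 731, 100, 71, _, _, _]

4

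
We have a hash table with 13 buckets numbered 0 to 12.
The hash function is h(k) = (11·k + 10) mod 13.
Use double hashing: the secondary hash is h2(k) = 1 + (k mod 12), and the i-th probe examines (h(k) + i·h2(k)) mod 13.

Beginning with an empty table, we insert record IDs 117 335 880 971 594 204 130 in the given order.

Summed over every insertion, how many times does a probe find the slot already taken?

4

117 hashes to 10; slot 10 is free => place at 10.
335 hashes to 3; slot 3 is free => place at 3.
880 hashes to 5; slot 5 is free => place at 5.
971 hashes to 5, h2=12; 5 taken => place at 4.
594 hashes to 5, h2=7; 5 taken => place at 12.
204 hashes to 5, h2=1; 5 taken => place at 6.
130 hashes to 10, h2=11; 10 taken => place at 8.
Table: [_, _, _, 335, 971, 880, 204, _, 130, _, 117, _, 594]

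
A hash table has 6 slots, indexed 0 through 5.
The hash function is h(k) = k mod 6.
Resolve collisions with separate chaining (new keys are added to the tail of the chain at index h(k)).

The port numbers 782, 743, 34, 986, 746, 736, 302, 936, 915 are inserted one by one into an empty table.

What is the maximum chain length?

Insert 782: h=2, bucket 2 empty -> new chain.
Insert 743: h=5, bucket 5 empty -> new chain.
Insert 34: h=4, bucket 4 empty -> new chain.
Insert 986: h=2, bucket 2 nonempty -> append to chain.
Insert 746: h=2, bucket 2 nonempty -> append to chain.
Insert 736: h=4, bucket 4 nonempty -> append to chain.
Insert 302: h=2, bucket 2 nonempty -> append to chain.
Insert 936: h=0, bucket 0 empty -> new chain.
Insert 915: h=3, bucket 3 empty -> new chain.
Final buckets:
0: 936
1: —
2: 782 -> 986 -> 746 -> 302
3: 915
4: 34 -> 736
5: 743

4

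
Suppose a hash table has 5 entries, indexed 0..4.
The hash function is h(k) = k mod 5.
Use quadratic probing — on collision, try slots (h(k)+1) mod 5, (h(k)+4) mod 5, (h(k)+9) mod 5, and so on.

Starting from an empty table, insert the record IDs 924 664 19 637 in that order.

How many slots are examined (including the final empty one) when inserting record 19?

924: h=4 => slot 4
664: h=4, probe 4,0 => slot 0
19: h=4, probe 4,0,3 => slot 3
637: h=2 => slot 2
Table: [664, ., 637, 19, 924]

3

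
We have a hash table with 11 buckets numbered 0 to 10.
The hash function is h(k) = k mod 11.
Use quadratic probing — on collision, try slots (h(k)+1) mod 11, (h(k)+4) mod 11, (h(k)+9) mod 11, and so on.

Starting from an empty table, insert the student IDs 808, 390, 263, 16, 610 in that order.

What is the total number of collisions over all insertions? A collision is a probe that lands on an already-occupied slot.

808: h=5 -> slot 5
390: h=5, probe 5,6 -> slot 6
263: h=10 -> slot 10
16: h=5, probe 5,6,9 -> slot 9
610: h=5, probe 5,6,9,3 -> slot 3
Table: [—, —, —, 610, —, 808, 390, —, —, 16, 263]

6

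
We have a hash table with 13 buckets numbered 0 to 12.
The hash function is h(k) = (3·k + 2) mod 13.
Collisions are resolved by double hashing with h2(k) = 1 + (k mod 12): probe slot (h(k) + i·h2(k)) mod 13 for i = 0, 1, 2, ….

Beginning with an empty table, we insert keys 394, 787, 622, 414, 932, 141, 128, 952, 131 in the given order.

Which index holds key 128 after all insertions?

5

394 hashes to 1; slot 1 is free -> place at 1.
787 hashes to 10; slot 10 is free -> place at 10.
622 hashes to 9; slot 9 is free -> place at 9.
414 hashes to 9, h2=7; 9 taken -> place at 3.
932 hashes to 3, h2=9; 3 taken -> place at 12.
141 hashes to 9, h2=10; 9 taken -> place at 6.
128 hashes to 9, h2=9; 9 taken -> place at 5.
952 hashes to 11; slot 11 is free -> place at 11.
131 hashes to 5, h2=12; 5 taken -> place at 4.
Table: [-, 394, -, 414, 131, 128, 141, -, -, 622, 787, 952, 932]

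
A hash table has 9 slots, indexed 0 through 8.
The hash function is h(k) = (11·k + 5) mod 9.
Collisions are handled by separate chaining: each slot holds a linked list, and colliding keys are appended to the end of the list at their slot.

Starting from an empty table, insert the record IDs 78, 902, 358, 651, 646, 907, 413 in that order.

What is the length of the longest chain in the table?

Insert 78: h=8, bucket 8 empty → new chain.
Insert 902: h=0, bucket 0 empty → new chain.
Insert 358: h=1, bucket 1 empty → new chain.
Insert 651: h=2, bucket 2 empty → new chain.
Insert 646: h=1, bucket 1 nonempty → append to chain.
Insert 907: h=1, bucket 1 nonempty → append to chain.
Insert 413: h=3, bucket 3 empty → new chain.
Final buckets:
0: 902
1: 358 -> 646 -> 907
2: 651
3: 413
4: .
5: .
6: .
7: .
8: 78

3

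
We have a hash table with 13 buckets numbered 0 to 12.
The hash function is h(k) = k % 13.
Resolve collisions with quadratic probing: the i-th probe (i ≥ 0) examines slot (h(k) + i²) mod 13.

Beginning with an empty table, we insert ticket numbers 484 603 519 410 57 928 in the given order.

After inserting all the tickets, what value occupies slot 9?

928

484: h=3 -> slot 3
603: h=5 -> slot 5
519: h=12 -> slot 12
410: h=7 -> slot 7
57: h=5, probe 5,6 -> slot 6
928: h=5, probe 5,6,9 -> slot 9
Table: [., ., ., 484, ., 603, 57, 410, ., 928, ., ., 519]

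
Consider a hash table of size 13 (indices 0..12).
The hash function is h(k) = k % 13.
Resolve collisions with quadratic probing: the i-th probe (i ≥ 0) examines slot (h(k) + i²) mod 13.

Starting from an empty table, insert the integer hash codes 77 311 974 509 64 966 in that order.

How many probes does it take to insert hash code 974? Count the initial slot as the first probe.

3

Insert 77: h=12, slot 12 empty => index 12.
Insert 311: h=12, slot 12 occupied => index 0.
Insert 974: h=12, slots 12,0 occupied => index 3.
Insert 509: h=2, slot 2 empty => index 2.
Insert 64: h=12, slots 12,0,3 occupied => index 8.
Insert 966: h=4, slot 4 empty => index 4.
Table: [311, ∅, 509, 974, 966, ∅, ∅, ∅, 64, ∅, ∅, ∅, 77]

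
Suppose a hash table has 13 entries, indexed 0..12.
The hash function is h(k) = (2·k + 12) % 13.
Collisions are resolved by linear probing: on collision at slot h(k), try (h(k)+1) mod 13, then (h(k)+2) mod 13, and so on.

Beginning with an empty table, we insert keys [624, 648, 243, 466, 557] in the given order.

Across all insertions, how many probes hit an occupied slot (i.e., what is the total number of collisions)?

Insert 624: h=12, slot 12 empty → index 12.
Insert 648: h=8, slot 8 empty → index 8.
Insert 243: h=4, slot 4 empty → index 4.
Insert 466: h=8, slot 8 occupied → index 9.
Insert 557: h=8, slots 8,9 occupied → index 10.
Table: [∅, ∅, ∅, ∅, 243, ∅, ∅, ∅, 648, 466, 557, ∅, 624]

3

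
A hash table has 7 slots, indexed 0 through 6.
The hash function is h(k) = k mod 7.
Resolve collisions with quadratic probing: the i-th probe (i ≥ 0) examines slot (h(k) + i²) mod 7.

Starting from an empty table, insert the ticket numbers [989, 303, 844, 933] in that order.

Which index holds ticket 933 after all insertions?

989: h=2 → slot 2
303: h=2, probe 2,3 → slot 3
844: h=4 → slot 4
933: h=2, probe 2,3,6 → slot 6
Table: [., ., 989, 303, 844, ., 933]

6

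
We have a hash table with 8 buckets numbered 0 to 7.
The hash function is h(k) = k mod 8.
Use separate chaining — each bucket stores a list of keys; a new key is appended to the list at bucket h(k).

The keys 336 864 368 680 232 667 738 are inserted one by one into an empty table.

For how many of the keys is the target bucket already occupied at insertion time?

4

336 -> bucket 0
864 -> bucket 0 (collision)
368 -> bucket 0 (collision)
680 -> bucket 0 (collision)
232 -> bucket 0 (collision)
667 -> bucket 3
738 -> bucket 2
Final buckets:
0: 336 -> 864 -> 368 -> 680 -> 232
1: ∅
2: 738
3: 667
4: ∅
5: ∅
6: ∅
7: ∅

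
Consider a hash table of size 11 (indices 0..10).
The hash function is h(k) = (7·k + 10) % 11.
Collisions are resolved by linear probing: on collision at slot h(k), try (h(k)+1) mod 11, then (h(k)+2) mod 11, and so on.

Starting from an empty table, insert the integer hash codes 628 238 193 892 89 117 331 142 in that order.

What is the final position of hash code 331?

Insert 628: h=6, slot 6 empty -> index 6.
Insert 238: h=4, slot 4 empty -> index 4.
Insert 193: h=8, slot 8 empty -> index 8.
Insert 892: h=6, slot 6 occupied -> index 7.
Insert 89: h=6, slots 6,7,8 occupied -> index 9.
Insert 117: h=4, slot 4 occupied -> index 5.
Insert 331: h=6, slots 6,7,8,9 occupied -> index 10.
Insert 142: h=3, slot 3 empty -> index 3.
Table: [_, _, _, 142, 238, 117, 628, 892, 193, 89, 331]

10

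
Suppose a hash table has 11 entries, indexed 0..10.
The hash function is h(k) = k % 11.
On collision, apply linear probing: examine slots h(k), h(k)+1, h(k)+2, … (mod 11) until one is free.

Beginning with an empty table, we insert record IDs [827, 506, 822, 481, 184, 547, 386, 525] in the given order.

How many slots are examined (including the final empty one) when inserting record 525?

827 hashes to 2; slot 2 is free → place at 2.
506 hashes to 0; slot 0 is free → place at 0.
822 hashes to 8; slot 8 is free → place at 8.
481 hashes to 8; 8 taken → place at 9.
184 hashes to 8; 8,9 taken → place at 10.
547 hashes to 8; 8,9,10,0 taken → place at 1.
386 hashes to 1; 1,2 taken → place at 3.
525 hashes to 8; 8,9,10,0,1,2,3 taken → place at 4.
Table: [506, 547, 827, 386, 525, _, _, _, 822, 481, 184]

8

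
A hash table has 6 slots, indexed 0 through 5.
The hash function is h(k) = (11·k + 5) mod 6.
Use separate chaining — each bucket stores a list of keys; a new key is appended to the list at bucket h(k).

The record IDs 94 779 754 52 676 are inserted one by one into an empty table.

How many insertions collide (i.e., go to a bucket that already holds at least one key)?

94 → bucket 1
779 → bucket 0
754 → bucket 1 (collision)
52 → bucket 1 (collision)
676 → bucket 1 (collision)
Final buckets:
0: 779
1: 94 -> 754 -> 52 -> 676
2: _
3: _
4: _
5: _

3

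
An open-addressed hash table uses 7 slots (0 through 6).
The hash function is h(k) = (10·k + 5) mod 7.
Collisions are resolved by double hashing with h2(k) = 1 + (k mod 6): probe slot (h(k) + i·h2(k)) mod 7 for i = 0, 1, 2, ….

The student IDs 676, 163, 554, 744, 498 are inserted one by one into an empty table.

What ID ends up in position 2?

676 hashes to 3; slot 3 is free => place at 3.
163 hashes to 4; slot 4 is free => place at 4.
554 hashes to 1; slot 1 is free => place at 1.
744 hashes to 4, h2=1; 4 taken => place at 5.
498 hashes to 1, h2=1; 1 taken => place at 2.
Table: [_, 554, 498, 676, 163, 744, _]

498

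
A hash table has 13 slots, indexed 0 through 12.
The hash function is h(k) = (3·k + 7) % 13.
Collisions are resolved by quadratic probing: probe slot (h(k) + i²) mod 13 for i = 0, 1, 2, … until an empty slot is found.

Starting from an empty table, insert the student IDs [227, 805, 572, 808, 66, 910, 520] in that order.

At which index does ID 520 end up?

11

Insert 227: h=12, slot 12 empty -> index 12.
Insert 805: h=4, slot 4 empty -> index 4.
Insert 572: h=7, slot 7 empty -> index 7.
Insert 808: h=0, slot 0 empty -> index 0.
Insert 66: h=10, slot 10 empty -> index 10.
Insert 910: h=7, slot 7 occupied -> index 8.
Insert 520: h=7, slots 7,8 occupied -> index 11.
Table: [808, _, _, _, 805, _, _, 572, 910, _, 66, 520, 227]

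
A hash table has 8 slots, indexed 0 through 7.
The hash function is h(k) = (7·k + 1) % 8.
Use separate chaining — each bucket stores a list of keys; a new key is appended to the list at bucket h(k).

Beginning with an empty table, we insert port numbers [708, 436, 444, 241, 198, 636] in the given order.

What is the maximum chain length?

Insert 708: h=5, bucket 5 empty -> new chain.
Insert 436: h=5, bucket 5 nonempty -> append to chain.
Insert 444: h=5, bucket 5 nonempty -> append to chain.
Insert 241: h=0, bucket 0 empty -> new chain.
Insert 198: h=3, bucket 3 empty -> new chain.
Insert 636: h=5, bucket 5 nonempty -> append to chain.
Final buckets:
0: 241
1: _
2: _
3: 198
4: _
5: 708 -> 436 -> 444 -> 636
6: _
7: _

4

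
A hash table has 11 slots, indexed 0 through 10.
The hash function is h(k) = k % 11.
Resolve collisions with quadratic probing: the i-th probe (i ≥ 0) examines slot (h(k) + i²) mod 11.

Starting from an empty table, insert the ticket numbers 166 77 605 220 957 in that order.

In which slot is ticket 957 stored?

5

166 hashes to 1; slot 1 is free → place at 1.
77 hashes to 0; slot 0 is free → place at 0.
605 hashes to 0; 0,1 taken → place at 4.
220 hashes to 0; 0,1,4 taken → place at 9.
957 hashes to 0; 0,1,4,9 taken → place at 5.
Table: [77, 166, —, —, 605, 957, —, —, —, 220, —]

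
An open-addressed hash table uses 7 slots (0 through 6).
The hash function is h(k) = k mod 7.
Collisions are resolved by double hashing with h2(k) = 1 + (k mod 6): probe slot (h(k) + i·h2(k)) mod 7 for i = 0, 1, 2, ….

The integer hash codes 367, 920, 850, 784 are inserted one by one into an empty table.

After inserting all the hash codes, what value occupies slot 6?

920

Insert 367: h=3, slot 3 empty → index 3.
Insert 920: h=3, h2=3, slot 3 occupied → index 6.
Insert 850: h=3, h2=5, slot 3 occupied → index 1.
Insert 784: h=0, slot 0 empty → index 0.
Table: [784, 850, ., 367, ., ., 920]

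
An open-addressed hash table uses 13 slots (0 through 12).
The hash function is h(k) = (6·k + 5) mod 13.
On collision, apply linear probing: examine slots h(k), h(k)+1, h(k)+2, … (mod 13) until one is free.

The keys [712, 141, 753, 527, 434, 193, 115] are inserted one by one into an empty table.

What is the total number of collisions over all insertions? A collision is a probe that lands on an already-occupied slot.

Insert 712: h=0, slot 0 empty → index 0.
Insert 141: h=6, slot 6 empty → index 6.
Insert 753: h=12, slot 12 empty → index 12.
Insert 527: h=8, slot 8 empty → index 8.
Insert 434: h=9, slot 9 empty → index 9.
Insert 193: h=6, slot 6 occupied → index 7.
Insert 115: h=6, slots 6,7,8,9 occupied → index 10.
Table: [712, ∅, ∅, ∅, ∅, ∅, 141, 193, 527, 434, 115, ∅, 753]

5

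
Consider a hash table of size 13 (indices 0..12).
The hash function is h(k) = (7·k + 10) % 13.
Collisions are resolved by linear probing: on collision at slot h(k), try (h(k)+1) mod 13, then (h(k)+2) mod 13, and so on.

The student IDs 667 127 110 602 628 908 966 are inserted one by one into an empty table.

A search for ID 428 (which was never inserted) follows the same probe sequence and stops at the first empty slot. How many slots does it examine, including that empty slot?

667: h=12 -> slot 12
127: h=2 -> slot 2
110: h=0 -> slot 0
602: h=12, probe 12,0,1 -> slot 1
628: h=12, probe 12,0,1,2,3 -> slot 3
908: h=9 -> slot 9
966: h=12, probe 12,0,1,2,3,4 -> slot 4
Table: [110, 602, 127, 628, 966, ∅, ∅, ∅, ∅, 908, ∅, ∅, 667]
Lookup 428: h=3, probe 3,4,5 → slot 5 empty, not found.

3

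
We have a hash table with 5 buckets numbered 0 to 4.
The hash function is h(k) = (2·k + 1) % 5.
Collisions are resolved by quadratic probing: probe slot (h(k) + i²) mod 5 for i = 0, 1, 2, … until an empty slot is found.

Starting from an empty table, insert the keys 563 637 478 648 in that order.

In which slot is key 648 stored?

1

563 hashes to 2; slot 2 is free → place at 2.
637 hashes to 0; slot 0 is free → place at 0.
478 hashes to 2; 2 taken → place at 3.
648 hashes to 2; 2,3 taken → place at 1.
Table: [637, 648, 563, 478, _]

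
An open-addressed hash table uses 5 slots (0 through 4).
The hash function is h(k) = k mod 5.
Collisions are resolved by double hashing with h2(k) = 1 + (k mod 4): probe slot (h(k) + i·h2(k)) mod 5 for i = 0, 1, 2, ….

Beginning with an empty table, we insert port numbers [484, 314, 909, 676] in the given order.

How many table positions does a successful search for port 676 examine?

3

484 hashes to 4; slot 4 is free → place at 4.
314 hashes to 4, h2=3; 4 taken → place at 2.
909 hashes to 4, h2=2; 4 taken → place at 1.
676 hashes to 1, h2=1; 1,2 taken → place at 3.
Table: [-, 909, 314, 676, 484]
Lookup 676: h=1, h2=1, probe 1,2,3 → found at 3.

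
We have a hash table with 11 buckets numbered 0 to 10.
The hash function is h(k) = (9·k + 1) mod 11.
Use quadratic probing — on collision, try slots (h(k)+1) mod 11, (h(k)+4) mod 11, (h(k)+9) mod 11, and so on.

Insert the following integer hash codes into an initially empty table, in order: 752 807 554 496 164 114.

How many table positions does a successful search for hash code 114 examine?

Insert 752: h=4, slot 4 empty -> index 4.
Insert 807: h=4, slot 4 occupied -> index 5.
Insert 554: h=4, slots 4,5 occupied -> index 8.
Insert 496: h=10, slot 10 empty -> index 10.
Insert 164: h=3, slot 3 empty -> index 3.
Insert 114: h=4, slots 4,5,8 occupied -> index 2.
Table: [—, —, 114, 164, 752, 807, —, —, 554, —, 496]
Lookup 114: h=4, probe 4,5,8,2 → found at 2.

4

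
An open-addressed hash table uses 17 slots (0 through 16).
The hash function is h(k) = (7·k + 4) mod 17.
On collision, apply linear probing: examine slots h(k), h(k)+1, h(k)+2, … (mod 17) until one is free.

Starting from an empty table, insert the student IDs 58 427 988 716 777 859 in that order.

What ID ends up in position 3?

988

58: h=2 => slot 2
427: h=1 => slot 1
988: h=1, probe 1,2,3 => slot 3
716: h=1, probe 1,2,3,4 => slot 4
777: h=3, probe 3,4,5 => slot 5
859: h=16 => slot 16
Table: [_, 427, 58, 988, 716, 777, _, _, _, _, _, _, _, _, _, _, 859]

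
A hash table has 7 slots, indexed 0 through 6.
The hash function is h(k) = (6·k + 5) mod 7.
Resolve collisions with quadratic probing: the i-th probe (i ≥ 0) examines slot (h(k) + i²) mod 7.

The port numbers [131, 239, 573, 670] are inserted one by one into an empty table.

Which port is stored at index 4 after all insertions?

131: h=0 -> slot 0
239: h=4 -> slot 4
573: h=6 -> slot 6
670: h=0, probe 0,1 -> slot 1
Table: [131, 670, _, _, 239, _, 573]

239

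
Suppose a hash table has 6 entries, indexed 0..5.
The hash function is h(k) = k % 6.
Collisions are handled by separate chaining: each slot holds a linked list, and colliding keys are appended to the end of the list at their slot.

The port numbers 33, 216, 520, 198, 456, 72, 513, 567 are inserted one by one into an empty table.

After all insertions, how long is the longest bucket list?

4

Insert 33: h=3, bucket 3 empty → new chain.
Insert 216: h=0, bucket 0 empty → new chain.
Insert 520: h=4, bucket 4 empty → new chain.
Insert 198: h=0, bucket 0 nonempty → append to chain.
Insert 456: h=0, bucket 0 nonempty → append to chain.
Insert 72: h=0, bucket 0 nonempty → append to chain.
Insert 513: h=3, bucket 3 nonempty → append to chain.
Insert 567: h=3, bucket 3 nonempty → append to chain.
Final buckets:
0: 216 -> 198 -> 456 -> 72
1: —
2: —
3: 33 -> 513 -> 567
4: 520
5: —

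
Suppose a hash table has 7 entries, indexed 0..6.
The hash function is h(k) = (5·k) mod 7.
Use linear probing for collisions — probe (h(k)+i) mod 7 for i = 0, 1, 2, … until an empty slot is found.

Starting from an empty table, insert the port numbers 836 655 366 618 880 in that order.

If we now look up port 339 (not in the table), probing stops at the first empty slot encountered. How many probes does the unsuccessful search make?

Insert 836: h=1, slot 1 empty -> index 1.
Insert 655: h=6, slot 6 empty -> index 6.
Insert 366: h=3, slot 3 empty -> index 3.
Insert 618: h=3, slot 3 occupied -> index 4.
Insert 880: h=4, slot 4 occupied -> index 5.
Table: [∅, 836, ∅, 366, 618, 880, 655]
Lookup 339: h=1, probe 1,2 → slot 2 empty, not found.

2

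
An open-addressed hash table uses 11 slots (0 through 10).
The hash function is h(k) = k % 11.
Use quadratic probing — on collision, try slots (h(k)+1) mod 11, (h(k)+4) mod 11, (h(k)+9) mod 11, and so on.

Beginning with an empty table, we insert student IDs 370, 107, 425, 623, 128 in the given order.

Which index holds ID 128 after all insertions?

1

Insert 370: h=7, slot 7 empty => index 7.
Insert 107: h=8, slot 8 empty => index 8.
Insert 425: h=7, slots 7,8 occupied => index 0.
Insert 623: h=7, slots 7,8,0 occupied => index 5.
Insert 128: h=7, slots 7,8,0,5 occupied => index 1.
Table: [425, 128, _, _, _, 623, _, 370, 107, _, _]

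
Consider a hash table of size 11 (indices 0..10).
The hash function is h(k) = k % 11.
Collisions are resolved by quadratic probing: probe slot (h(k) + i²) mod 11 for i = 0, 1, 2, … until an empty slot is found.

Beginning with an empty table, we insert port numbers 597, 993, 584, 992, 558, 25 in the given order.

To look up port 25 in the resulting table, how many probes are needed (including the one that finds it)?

3

597: h=3 → slot 3
993: h=3, probe 3,4 → slot 4
584: h=1 → slot 1
992: h=2 → slot 2
558: h=8 → slot 8
25: h=3, probe 3,4,7 → slot 7
Table: [-, 584, 992, 597, 993, -, -, 25, 558, -, -]
Lookup 25: h=3, probe 3,4,7 → found at 7.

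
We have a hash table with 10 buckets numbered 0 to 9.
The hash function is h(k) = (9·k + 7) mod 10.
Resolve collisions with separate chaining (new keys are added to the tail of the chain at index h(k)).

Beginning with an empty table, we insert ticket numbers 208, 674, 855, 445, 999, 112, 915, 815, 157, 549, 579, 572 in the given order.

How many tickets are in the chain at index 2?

4

Insert 208: h=9, bucket 9 empty -> new chain.
Insert 674: h=3, bucket 3 empty -> new chain.
Insert 855: h=2, bucket 2 empty -> new chain.
Insert 445: h=2, bucket 2 nonempty -> append to chain.
Insert 999: h=8, bucket 8 empty -> new chain.
Insert 112: h=5, bucket 5 empty -> new chain.
Insert 915: h=2, bucket 2 nonempty -> append to chain.
Insert 815: h=2, bucket 2 nonempty -> append to chain.
Insert 157: h=0, bucket 0 empty -> new chain.
Insert 549: h=8, bucket 8 nonempty -> append to chain.
Insert 579: h=8, bucket 8 nonempty -> append to chain.
Insert 572: h=5, bucket 5 nonempty -> append to chain.
Final buckets:
0: 157
1: _
2: 855 -> 445 -> 915 -> 815
3: 674
4: _
5: 112 -> 572
6: _
7: _
8: 999 -> 549 -> 579
9: 208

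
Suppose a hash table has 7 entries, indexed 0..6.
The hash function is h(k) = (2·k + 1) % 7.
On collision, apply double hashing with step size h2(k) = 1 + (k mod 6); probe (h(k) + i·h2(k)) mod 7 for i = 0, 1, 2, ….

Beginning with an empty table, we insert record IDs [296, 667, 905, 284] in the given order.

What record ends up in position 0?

667

296 hashes to 5; slot 5 is free -> place at 5.
667 hashes to 5, h2=2; 5 taken -> place at 0.
905 hashes to 5, h2=6; 5 taken -> place at 4.
284 hashes to 2; slot 2 is free -> place at 2.
Table: [667, ∅, 284, ∅, 905, 296, ∅]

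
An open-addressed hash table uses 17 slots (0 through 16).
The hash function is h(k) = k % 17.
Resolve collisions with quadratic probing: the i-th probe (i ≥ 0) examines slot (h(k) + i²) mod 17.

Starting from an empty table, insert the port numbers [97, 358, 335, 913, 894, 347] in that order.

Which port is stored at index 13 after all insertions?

335

Insert 97: h=12, slot 12 empty -> index 12.
Insert 358: h=1, slot 1 empty -> index 1.
Insert 335: h=12, slot 12 occupied -> index 13.
Insert 913: h=12, slots 12,13 occupied -> index 16.
Insert 894: h=10, slot 10 empty -> index 10.
Insert 347: h=7, slot 7 empty -> index 7.
Table: [—, 358, —, —, —, —, —, 347, —, —, 894, —, 97, 335, —, —, 913]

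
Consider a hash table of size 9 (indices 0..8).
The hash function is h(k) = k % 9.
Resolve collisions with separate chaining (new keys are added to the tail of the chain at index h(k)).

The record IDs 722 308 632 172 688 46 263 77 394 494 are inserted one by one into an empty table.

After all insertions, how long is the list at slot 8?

1

722 -> bucket 2
308 -> bucket 2 (collision)
632 -> bucket 2 (collision)
172 -> bucket 1
688 -> bucket 4
46 -> bucket 1 (collision)
263 -> bucket 2 (collision)
77 -> bucket 5
394 -> bucket 7
494 -> bucket 8
Final buckets:
0: —
1: 172 -> 46
2: 722 -> 308 -> 632 -> 263
3: —
4: 688
5: 77
6: —
7: 394
8: 494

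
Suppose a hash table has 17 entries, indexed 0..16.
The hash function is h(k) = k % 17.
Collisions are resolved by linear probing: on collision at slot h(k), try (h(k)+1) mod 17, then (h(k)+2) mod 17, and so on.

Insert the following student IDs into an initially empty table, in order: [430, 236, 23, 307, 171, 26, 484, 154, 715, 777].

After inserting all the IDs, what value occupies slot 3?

Insert 430: h=5, slot 5 empty → index 5.
Insert 236: h=15, slot 15 empty → index 15.
Insert 23: h=6, slot 6 empty → index 6.
Insert 307: h=1, slot 1 empty → index 1.
Insert 171: h=1, slot 1 occupied → index 2.
Insert 26: h=9, slot 9 empty → index 9.
Insert 484: h=8, slot 8 empty → index 8.
Insert 154: h=1, slots 1,2 occupied → index 3.
Insert 715: h=1, slots 1,2,3 occupied → index 4.
Insert 777: h=12, slot 12 empty → index 12.
Table: [., 307, 171, 154, 715, 430, 23, ., 484, 26, ., ., 777, ., ., 236, .]

154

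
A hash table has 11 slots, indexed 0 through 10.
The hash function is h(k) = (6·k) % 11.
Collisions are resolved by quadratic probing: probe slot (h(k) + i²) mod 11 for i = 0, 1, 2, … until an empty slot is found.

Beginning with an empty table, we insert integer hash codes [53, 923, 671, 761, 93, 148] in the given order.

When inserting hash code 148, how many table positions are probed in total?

2

Insert 53: h=10, slot 10 empty → index 10.
Insert 923: h=5, slot 5 empty → index 5.
Insert 671: h=0, slot 0 empty → index 0.
Insert 761: h=1, slot 1 empty → index 1.
Insert 93: h=8, slot 8 empty → index 8.
Insert 148: h=8, slot 8 occupied → index 9.
Table: [671, 761, ∅, ∅, ∅, 923, ∅, ∅, 93, 148, 53]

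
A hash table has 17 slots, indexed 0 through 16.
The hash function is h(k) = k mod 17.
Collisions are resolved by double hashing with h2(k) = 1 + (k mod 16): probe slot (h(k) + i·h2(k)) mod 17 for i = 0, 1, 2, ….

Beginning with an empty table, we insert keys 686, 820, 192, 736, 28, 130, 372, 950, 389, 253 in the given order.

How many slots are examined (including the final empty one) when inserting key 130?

686: h=6 → slot 6
820: h=4 → slot 4
192: h=5 → slot 5
736: h=5, h2=1, probe 5,6,7 → slot 7
28: h=11 → slot 11
130: h=11, h2=3, probe 11,14 → slot 14
372: h=15 → slot 15
950: h=15, h2=7, probe 15,5,12 → slot 12
389: h=15, h2=6, probe 15,4,10 → slot 10
253: h=15, h2=14, probe 15,12,9 → slot 9
Table: [∅, ∅, ∅, ∅, 820, 192, 686, 736, ∅, 253, 389, 28, 950, ∅, 130, 372, ∅]

2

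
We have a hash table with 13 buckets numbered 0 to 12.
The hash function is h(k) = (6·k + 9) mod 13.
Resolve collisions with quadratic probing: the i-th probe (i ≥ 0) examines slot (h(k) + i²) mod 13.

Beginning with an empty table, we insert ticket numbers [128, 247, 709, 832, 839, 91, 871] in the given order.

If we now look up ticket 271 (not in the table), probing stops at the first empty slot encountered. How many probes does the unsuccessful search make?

2

128 hashes to 10; slot 10 is free → place at 10.
247 hashes to 9; slot 9 is free → place at 9.
709 hashes to 12; slot 12 is free → place at 12.
832 hashes to 9; 9,10 taken → place at 0.
839 hashes to 12; 12,0 taken → place at 3.
91 hashes to 9; 9,10,0 taken → place at 5.
871 hashes to 9; 9,10,0,5,12 taken → place at 8.
Table: [832, -, -, 839, -, 91, -, -, 871, 247, 128, -, 709]
Lookup 271: h=10, probe 10,11 → slot 11 empty, not found.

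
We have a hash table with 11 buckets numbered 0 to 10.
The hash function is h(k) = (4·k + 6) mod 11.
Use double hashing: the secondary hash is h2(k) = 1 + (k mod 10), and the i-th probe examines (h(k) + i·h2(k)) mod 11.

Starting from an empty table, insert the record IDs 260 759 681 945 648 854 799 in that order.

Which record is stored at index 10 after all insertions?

260: h=1 → slot 1
759: h=6 → slot 6
681: h=2 → slot 2
945: h=2, h2=6, probe 2,8 → slot 8
648: h=2, h2=9, probe 2,0 → slot 0
854: h=1, h2=5, probe 1,6,0,5 → slot 5
799: h=1, h2=10, probe 1,0,10 → slot 10
Table: [648, 260, 681, ∅, ∅, 854, 759, ∅, 945, ∅, 799]

799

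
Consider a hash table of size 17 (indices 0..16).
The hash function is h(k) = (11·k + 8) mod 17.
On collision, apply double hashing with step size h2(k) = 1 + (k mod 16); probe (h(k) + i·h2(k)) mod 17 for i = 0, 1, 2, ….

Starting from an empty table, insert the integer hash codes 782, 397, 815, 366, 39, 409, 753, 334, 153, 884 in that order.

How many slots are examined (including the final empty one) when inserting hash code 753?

782: h=8 → slot 8
397: h=6 → slot 6
815: h=14 → slot 14
366: h=5 → slot 5
39: h=12 → slot 12
409: h=2 → slot 2
753: h=12, h2=2, probe 12,14,16 → slot 16
334: h=10 → slot 10
153: h=8, h2=10, probe 8,1 → slot 1
884: h=8, h2=5, probe 8,13 → slot 13
Table: [∅, 153, 409, ∅, ∅, 366, 397, ∅, 782, ∅, 334, ∅, 39, 884, 815, ∅, 753]

3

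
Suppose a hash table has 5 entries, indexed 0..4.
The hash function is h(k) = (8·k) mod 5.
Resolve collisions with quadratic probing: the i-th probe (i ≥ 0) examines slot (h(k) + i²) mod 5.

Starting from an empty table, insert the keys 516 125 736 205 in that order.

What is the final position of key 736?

516: h=3 → slot 3
125: h=0 → slot 0
736: h=3, probe 3,4 → slot 4
205: h=0, probe 0,1 → slot 1
Table: [125, 205, ∅, 516, 736]

4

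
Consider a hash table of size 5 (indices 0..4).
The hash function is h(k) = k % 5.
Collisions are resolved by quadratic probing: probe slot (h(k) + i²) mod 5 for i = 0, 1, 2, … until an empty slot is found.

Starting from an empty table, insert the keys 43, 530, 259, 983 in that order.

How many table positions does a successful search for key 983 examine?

43: h=3 → slot 3
530: h=0 → slot 0
259: h=4 → slot 4
983: h=3, probe 3,4,2 → slot 2
Table: [530, -, 983, 43, 259]
Lookup 983: h=3, probe 3,4,2 → found at 2.

3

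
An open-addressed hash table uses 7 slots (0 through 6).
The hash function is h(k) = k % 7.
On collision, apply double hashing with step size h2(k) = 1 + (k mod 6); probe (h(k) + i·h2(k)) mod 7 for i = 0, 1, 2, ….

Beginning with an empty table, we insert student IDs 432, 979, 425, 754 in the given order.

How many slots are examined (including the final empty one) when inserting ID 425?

432: h=5 → slot 5
979: h=6 → slot 6
425: h=5, h2=6, probe 5,4 → slot 4
754: h=5, h2=5, probe 5,3 → slot 3
Table: [∅, ∅, ∅, 754, 425, 432, 979]

2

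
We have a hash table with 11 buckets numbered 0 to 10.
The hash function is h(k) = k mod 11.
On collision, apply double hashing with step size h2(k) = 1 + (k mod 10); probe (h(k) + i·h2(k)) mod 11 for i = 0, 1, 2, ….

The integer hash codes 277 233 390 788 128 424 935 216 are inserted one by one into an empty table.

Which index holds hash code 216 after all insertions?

Insert 277: h=2, slot 2 empty => index 2.
Insert 233: h=2, h2=4, slot 2 occupied => index 6.
Insert 390: h=5, slot 5 empty => index 5.
Insert 788: h=7, slot 7 empty => index 7.
Insert 128: h=7, h2=9, slots 7,5 occupied => index 3.
Insert 424: h=6, h2=5, slot 6 occupied => index 0.
Insert 935: h=0, h2=6, slots 0,6 occupied => index 1.
Insert 216: h=7, h2=7, slots 7,3 occupied => index 10.
Table: [424, 935, 277, 128, —, 390, 233, 788, —, —, 216]

10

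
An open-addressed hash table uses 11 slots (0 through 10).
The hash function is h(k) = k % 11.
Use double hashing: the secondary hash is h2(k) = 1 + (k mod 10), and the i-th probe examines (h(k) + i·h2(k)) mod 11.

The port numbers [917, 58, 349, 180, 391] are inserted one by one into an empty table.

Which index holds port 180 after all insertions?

5

917: h=4 -> slot 4
58: h=3 -> slot 3
349: h=8 -> slot 8
180: h=4, h2=1, probe 4,5 -> slot 5
391: h=6 -> slot 6
Table: [∅, ∅, ∅, 58, 917, 180, 391, ∅, 349, ∅, ∅]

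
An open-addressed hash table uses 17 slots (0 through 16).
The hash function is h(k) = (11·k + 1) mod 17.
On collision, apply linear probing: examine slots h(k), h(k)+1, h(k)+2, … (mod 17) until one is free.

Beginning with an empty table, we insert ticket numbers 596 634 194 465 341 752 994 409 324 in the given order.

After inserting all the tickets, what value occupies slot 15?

Insert 596: h=12, slot 12 empty => index 12.
Insert 634: h=5, slot 5 empty => index 5.
Insert 194: h=10, slot 10 empty => index 10.
Insert 465: h=16, slot 16 empty => index 16.
Insert 341: h=12, slot 12 occupied => index 13.
Insert 752: h=11, slot 11 empty => index 11.
Insert 994: h=4, slot 4 empty => index 4.
Insert 409: h=12, slots 12,13 occupied => index 14.
Insert 324: h=12, slots 12,13,14 occupied => index 15.
Table: [., ., ., ., 994, 634, ., ., ., ., 194, 752, 596, 341, 409, 324, 465]

324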